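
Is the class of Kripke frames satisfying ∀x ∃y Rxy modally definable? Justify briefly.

The condition is seriality. A defining modal formula is □q → ◇q.
Suppose □q→◇q is valid. At any x set V(q)=W. Then □q at x, so ◇q at x, so x has a successor.

Definable; □q → ◇q defines it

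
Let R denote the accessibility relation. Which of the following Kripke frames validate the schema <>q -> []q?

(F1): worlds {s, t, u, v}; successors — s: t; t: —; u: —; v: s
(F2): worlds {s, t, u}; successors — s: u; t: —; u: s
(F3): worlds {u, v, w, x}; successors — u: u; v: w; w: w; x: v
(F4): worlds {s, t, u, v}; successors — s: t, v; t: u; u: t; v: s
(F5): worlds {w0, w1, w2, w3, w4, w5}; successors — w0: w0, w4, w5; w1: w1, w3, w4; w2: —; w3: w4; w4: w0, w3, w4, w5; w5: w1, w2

(F1), (F2), (F3)

Frame correspondent (Sahlqvist): forall x forall y forall z (Rxy & Rxz -> y = z) — i.e. partial functionality.
(F1): satisfies the condition.
(F2): satisfies the condition.
(F3): satisfies the condition.
(F4): fails — s sees both t and v.
(F5): fails — w0 sees both w0 and w4.
Valid on: (F1), (F2), (F3).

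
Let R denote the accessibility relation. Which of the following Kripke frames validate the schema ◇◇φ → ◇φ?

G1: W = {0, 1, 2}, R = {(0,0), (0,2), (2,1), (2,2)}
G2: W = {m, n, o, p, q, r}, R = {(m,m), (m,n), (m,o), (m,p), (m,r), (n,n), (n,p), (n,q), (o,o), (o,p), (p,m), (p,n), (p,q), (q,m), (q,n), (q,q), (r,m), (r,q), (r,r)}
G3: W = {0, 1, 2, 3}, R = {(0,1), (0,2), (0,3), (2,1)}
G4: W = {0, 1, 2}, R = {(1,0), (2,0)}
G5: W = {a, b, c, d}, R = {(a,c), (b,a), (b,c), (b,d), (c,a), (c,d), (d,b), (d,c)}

Frame correspondent (Sahlqvist): ∀x ∀y (xR²y → ∃w (y = w ∧ xRw)) — i.e. a generalized confluence (Geach) condition.
G1: fails — 0R²1 but no w with 1=w and 0Rw.
G2: fails — mR²q but no w with q=w and mRw.
G3: condition met.
G4: condition met.
G5: fails — aR²a but no w with a=w and aRw.

G3, G4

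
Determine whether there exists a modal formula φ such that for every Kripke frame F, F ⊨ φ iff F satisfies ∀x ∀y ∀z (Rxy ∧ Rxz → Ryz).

Yes — defined by ◇q → □◇q

This is a Sahlqvist condition; the 5 axiom ◇q → □◇q defines it.
Suppose ◇q→□◇q is valid. Take Rxy, Rxz and set V(q)={y}. Then ◇q at x, so □◇q at x, so ◇q at z, so some w with Rzw has q; w=y, i.e. Rzy. By symmetry of the argument, Ryz.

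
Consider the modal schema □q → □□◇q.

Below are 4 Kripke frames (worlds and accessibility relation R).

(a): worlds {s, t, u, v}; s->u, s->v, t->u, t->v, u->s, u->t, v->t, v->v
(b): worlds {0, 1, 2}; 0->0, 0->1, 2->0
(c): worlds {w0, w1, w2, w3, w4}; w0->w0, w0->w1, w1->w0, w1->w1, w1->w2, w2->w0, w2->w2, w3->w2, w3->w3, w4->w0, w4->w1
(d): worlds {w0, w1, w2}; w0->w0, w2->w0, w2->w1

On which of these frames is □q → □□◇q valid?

The schema corresponds to a generalized confluence (Geach) condition: ∀x ∀z (xR²z → ∃w (xRw ∧ zRw)).
(a): satisfies the condition.
(b): fails — 0R²1 but no w with 0Rw and 1Rw.
(c): fails — w3R²w0 but no w with w3Rw and w0Rw.
(d): satisfies the condition.

(a), (d)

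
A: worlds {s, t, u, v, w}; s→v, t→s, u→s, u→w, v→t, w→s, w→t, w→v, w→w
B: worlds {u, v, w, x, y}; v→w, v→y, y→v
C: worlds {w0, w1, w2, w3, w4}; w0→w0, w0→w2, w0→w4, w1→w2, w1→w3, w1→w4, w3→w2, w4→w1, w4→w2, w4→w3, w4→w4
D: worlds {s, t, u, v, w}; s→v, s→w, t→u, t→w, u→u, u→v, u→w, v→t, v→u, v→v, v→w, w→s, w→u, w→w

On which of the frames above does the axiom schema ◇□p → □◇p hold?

The schema corresponds to convergence: ∀x ∀y ∀z (Rxy ∧ Rxz → ∃w (Ryw ∧ Rzw)).
A: fails — Rwt and Rwv but t and v have no common successor.
B: fails — Rvy and Rvw but y and w have no common successor.
C: fails — Rw0w4 and Rw0w2 but w4 and w2 have no common successor.
D: ✓.

D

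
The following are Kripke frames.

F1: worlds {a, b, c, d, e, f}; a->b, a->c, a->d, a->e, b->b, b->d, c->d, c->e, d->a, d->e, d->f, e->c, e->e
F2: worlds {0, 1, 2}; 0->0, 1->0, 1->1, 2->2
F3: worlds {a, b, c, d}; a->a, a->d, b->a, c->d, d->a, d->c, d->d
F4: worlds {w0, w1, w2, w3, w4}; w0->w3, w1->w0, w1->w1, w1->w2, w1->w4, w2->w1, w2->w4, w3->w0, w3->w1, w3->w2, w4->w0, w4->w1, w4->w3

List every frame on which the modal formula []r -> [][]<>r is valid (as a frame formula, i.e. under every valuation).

Frame correspondent (Sahlqvist): forall x forall z (x R^2 z -> exists w (xRw & zRw)) — i.e. a generalized confluence (Geach) condition.
F1: fails — aR²f but no w with aRw and fRw.
F2: ✓.
F3: ✓.
F4: fails — w0R²w1 but no w with w0Rw and w1Rw.
Valid on: F2, F3.

F2, F3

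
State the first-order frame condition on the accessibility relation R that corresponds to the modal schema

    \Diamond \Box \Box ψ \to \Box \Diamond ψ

This is a Sahlqvist (Geach-type) schema ◇^1□^2ψ → □^1◇^1ψ.
Minimal-valuation argument: fix x; take any y with xR^1y and any z with xR^1z. Set V(ψ) to the set of worlds R-reachable from y in exactly 2 steps. Then □^2ψ holds at y, so the antecedent holds at x; validity forces ◇^1ψ at z, giving a w with zR^1w and yR^2w.
First-order correspondent: \forall x \forall y \forall z ((xRy \wedge xRz) \to \exists w (y R^2 w \wedge zRw)).

\forall x \forall y \forall z ((xRy \wedge xRz) \to \exists w (y R^2 w \wedge zRw))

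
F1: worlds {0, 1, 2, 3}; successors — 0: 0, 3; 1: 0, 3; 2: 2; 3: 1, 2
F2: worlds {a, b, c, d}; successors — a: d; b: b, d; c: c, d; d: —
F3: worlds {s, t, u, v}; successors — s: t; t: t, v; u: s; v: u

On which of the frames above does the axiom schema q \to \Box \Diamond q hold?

none

Frame correspondent (Sahlqvist): \forall x \forall y (Rxy \to Ryx) — i.e. symmetry.
F1: fails — R10 but not R01.
F2: fails — Rcd but not Rdc.
F3: fails — Rtv but not Rvt.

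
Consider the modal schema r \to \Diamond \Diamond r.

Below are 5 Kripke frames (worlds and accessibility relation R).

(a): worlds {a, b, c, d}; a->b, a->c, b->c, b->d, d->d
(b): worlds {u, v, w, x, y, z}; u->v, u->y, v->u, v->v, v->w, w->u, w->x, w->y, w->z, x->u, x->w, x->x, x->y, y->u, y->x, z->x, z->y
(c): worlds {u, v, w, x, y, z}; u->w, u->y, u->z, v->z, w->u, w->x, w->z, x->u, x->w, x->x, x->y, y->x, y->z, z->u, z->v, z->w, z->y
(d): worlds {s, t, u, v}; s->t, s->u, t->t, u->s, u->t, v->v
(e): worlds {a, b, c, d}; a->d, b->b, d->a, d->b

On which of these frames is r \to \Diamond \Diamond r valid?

The schema corresponds to a generalized confluence (Geach) condition: \forall x \exists w (x = w \wedge x R^2 w).
(a): fails — at a but no w with a=w and aR²w.
(b): fails — at z but no t with z=t and zR²t.
(c): condition met.
(d): condition met.
(e): fails — at c but no w with c=w and cR²w.

(c), (d)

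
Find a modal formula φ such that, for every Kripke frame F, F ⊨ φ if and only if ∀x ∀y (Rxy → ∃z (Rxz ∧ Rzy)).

This is density; the standard corresponding axiom is C4: □□r → □r.
Suppose □□r→□r is valid. Take Rxy and set V(r)={w : xR²w}. Then □□r at x, so □r at x, so r at y, i.e. ∃z(Rxz∧Rzy).

□□r → □r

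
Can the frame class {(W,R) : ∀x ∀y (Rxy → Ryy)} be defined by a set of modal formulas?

The condition is shift-reflexivity. A defining modal formula is □(□p → p).
Suppose □(□p→p) is valid. Take Rxy and set V(p)={w : Ryw}. Then at y, □p holds; since □(□p→p) at x, □p→p at y, so p at y, i.e. Ryy.

Definable; □(□p → p) defines it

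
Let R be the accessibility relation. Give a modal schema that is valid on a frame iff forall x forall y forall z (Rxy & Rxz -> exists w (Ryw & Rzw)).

◇□q → □◇q

This is convergence; the standard corresponding axiom is .2: ◇□q → □◇q.
Suppose ◇□q→□◇q is valid. Take Rxy, Rxz and set V(q)={w : Ryw}. Then □q at y so ◇□q at x, so □◇q at x, so ◇q at z, giving w with Rzw and Ryw.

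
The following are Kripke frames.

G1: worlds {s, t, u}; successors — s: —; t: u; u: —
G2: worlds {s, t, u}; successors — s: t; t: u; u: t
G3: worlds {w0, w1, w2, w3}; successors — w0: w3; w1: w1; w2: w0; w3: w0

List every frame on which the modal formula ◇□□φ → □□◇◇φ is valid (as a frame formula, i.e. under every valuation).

This is the axiom for a generalized confluence (Geach) condition; its first-order frame correspondent is ∀x ∀y ∀z ((xRy ∧ xR²z) → ∃w (yR²w ∧ zR²w)).
G1: condition met.
G2: fails — sRt, sR²u but no w with tR²w and uR²w.
G3: fails — w0Rw3, w0R²w0 but no w with w3R²w and w0R²w.

G1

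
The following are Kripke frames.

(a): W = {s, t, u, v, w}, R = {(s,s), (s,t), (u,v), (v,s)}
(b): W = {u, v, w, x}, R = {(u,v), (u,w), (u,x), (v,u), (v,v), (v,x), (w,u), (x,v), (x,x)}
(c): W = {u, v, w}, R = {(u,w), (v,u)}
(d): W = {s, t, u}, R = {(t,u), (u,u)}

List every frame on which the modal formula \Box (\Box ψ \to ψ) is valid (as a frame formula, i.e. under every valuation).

The schema corresponds to shift-reflexivity: \forall x \forall y (Rxy \to Ryy).
(a): fails — Ruv but not Rvv.
(b): fails — Ruw but not Rww.
(c): fails — Rvu but not Ruu.
(d): satisfies the condition.
Valid on: (d).

(d)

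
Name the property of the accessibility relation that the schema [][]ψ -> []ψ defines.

density

Suppose □□ψ→□ψ is valid. Take Rxy and set V(ψ)={w : xR²w}. Then □□ψ at x, so □ψ at x, so ψ at y, i.e. ∃z(Rxz∧Rzy).
Conversely, on a frame with density the schema holds at every world under every valuation.
Frame condition: forall x forall y (Rxy -> exists z (Rxz & Rzy)).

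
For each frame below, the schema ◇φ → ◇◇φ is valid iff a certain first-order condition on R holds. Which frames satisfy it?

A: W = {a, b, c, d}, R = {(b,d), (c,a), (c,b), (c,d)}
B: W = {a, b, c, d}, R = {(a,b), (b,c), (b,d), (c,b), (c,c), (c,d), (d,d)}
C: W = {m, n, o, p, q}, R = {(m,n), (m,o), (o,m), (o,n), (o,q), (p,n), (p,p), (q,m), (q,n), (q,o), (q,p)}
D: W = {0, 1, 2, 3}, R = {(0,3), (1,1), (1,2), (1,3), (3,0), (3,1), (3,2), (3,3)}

D

The schema corresponds to a generalized confluence (Geach) condition: ∀x ∀y (xRy → ∃w (y = w ∧ xR²w)).
A: fails — bRd but no w with d=w and bR²w.
B: fails — aRb but no w with b=w and aR²w.
C: fails — mRo but no w with o=w and mR²w.
D: condition met.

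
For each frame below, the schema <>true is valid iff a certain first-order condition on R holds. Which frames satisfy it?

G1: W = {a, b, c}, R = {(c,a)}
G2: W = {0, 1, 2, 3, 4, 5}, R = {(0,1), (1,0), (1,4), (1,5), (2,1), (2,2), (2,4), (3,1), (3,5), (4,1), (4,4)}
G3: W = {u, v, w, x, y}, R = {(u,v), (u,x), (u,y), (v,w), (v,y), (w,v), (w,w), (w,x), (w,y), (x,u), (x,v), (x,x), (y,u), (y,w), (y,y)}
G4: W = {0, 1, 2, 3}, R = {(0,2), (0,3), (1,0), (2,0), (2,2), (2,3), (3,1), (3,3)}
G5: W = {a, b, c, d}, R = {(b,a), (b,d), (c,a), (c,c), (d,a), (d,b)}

G3, G4

This is the axiom for seriality; its first-order frame correspondent is forall x exists y Rxy.
G1: fails — world a has no successor.
G2: fails — world 5 has no successor.
G3: ✓.
G4: ✓.
G5: fails — world a has no successor.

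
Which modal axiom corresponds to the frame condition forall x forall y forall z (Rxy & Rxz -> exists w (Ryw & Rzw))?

◇□q → □◇q

This is convergence; the standard corresponding axiom is .2: ◇□q → □◇q.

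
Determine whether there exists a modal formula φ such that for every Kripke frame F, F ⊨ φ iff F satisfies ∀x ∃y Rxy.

This is a Sahlqvist condition; the D axiom □p → ◇p defines it.

Definable; □p → ◇p defines it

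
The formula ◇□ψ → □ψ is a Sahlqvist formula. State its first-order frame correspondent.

the Euclidean property: ∀x ∀y ∀z (Rxy ∧ Rxz → Ryz)

This schema is equivalent to the 5 axiom ◇ψ → □◇ψ.
Its frame correspondent is the Euclidean property — ∀x ∀y ∀z (Rxy ∧ Rxz → Ryz).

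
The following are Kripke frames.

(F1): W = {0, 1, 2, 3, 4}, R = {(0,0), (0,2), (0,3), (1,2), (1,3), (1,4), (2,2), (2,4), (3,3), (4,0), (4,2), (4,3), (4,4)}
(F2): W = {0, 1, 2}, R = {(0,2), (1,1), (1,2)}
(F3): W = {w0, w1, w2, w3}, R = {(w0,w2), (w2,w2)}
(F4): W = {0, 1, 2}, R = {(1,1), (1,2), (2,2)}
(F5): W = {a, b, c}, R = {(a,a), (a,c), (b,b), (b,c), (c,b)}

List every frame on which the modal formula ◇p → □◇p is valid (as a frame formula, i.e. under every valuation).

The schema corresponds to the Euclidean property: ∀x ∀y ∀z (Rxy ∧ Rxz → Ryz).
(F1): fails — R02 and R00 but not R20.
(F2): fails — R02 and R02 but not R22.
(F3): ✓.
(F4): fails — R12 and R11 but not R21.
(F5): fails — Rac and Raa but not Rca.
Valid on: (F3).

(F3)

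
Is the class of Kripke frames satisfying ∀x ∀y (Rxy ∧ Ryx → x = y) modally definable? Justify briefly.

Not modally definable

If a class were modally definable it would be closed under surjective bounded morphisms (Goldblatt–Thomason).
The 6-cycle (worlds w0,w1,w2,w3,w4,w5 with w0→w1→w2→w3→w4→w5→w0) is antisymmetric. Sending even-indexed worlds to • and odd-indexed worlds to ∘ is a surjective bounded morphism onto the two-world frame with •↔∘, which is not antisymmetric.
Hence antisymmetry is not modally definable.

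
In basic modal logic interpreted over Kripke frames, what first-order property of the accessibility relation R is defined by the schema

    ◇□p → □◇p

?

Convergence

Suppose ◇□p→□◇p is valid. Take Rxy, Rxz and set V(p)={w : Ryw}. Then □p at y so ◇□p at x, so □◇p at x, so ◇p at z, giving w with Rzw and Ryw.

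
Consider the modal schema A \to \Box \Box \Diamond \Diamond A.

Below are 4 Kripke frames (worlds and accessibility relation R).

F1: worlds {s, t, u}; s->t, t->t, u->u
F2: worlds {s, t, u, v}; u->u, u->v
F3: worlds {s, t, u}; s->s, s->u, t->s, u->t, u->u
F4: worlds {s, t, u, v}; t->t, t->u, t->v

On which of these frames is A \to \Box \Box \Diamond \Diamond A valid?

This is the axiom for a generalized confluence (Geach) condition; its first-order frame correspondent is \forall x \forall z (x R^2 z \to \exists w (x = w \wedge z R^2 w)).
F1: fails — sR²t but no w with s=w and tR²w.
F2: fails — uR²v but no w with u=w and vR²w.
F3: holds.
F4: fails — tR²u but no w with t=w and uR²w.
Valid on: F3.

F3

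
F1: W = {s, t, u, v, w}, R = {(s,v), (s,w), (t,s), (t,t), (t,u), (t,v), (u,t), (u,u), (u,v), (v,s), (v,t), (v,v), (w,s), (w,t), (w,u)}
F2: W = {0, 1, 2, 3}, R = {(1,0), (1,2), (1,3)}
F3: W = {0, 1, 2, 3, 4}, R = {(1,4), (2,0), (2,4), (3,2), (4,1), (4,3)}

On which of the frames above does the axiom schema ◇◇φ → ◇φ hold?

The schema corresponds to transitivity: ∀x ∀y ∀z (Rxy ∧ Ryz → Rxz).
F1: fails — Ruv and Rvs but not Rus.
F2: satisfies the condition.
F3: fails — R32 and R20 but not R30.

F2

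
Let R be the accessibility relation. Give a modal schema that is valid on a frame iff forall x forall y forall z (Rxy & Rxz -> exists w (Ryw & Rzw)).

The condition is convergence. The .2 schema ◇□s → □◇s defines it.
Suppose ◇□s→□◇s is valid. Take Rxy, Rxz and set V(s)={w : Ryw}. Then □s at y so ◇□s at x, so □◇s at x, so ◇s at z, giving w with Rzw and Ryw.

◇□s → □◇s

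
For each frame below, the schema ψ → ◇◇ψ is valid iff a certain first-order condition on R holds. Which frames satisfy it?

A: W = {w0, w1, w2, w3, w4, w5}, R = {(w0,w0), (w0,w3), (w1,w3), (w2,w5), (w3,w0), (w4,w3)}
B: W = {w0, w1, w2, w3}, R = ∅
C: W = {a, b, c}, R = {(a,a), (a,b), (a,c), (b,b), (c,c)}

The schema corresponds to a generalized confluence (Geach) condition: ∀x ∃w (x = w ∧ xR²w).
A: fails — at w1 but no w with w1=w and w1R²w.
B: fails — at w0 but no w with w0=w and w0R²w.
C: condition met.
Valid on: C.

C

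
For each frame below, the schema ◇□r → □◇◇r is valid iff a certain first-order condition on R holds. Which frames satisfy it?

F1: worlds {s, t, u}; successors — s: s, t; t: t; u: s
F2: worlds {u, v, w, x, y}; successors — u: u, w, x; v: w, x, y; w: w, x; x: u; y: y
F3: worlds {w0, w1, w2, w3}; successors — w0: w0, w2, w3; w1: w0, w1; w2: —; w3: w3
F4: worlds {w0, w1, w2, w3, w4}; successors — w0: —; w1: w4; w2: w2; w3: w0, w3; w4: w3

This is the axiom for a generalized confluence (Geach) condition; its first-order frame correspondent is ∀x ∀y ∀z ((xRy ∧ xRz) → ∃w (yRw ∧ zR²w)).
F1: holds.
F2: fails — vRw, vRy but no t with wRt and yR²t.
F3: fails — w0Rw0, w0Rw2 but no w with w0Rw and w2R²w.
F4: fails — w3Rw0, w3Rw0 but no w with w0Rw and w0R²w.
Valid on: F1.

F1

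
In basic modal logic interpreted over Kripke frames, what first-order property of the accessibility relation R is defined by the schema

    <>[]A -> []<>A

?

Convergence

Suppose ◇□A→□◇A is valid. Take Rxy, Rxz and set V(A)={w : Ryw}. Then □A at y so ◇□A at x, so □◇A at x, so ◇A at z, giving w with Rzw and Ryw.
Conversely, any frame satisfying forall x forall y forall z (Rxy & Rxz -> exists w (Ryw & Rzw)) validates the schema.
Frame condition: forall x forall y forall z (Rxy & Rxz -> exists w (Ryw & Rzw)).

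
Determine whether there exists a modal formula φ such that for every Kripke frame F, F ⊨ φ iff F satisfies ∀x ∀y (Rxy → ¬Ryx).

Any modally definable frame class is closed under surjective bounded morphisms.
The 5-cycle (worlds a,b,c,d,e with a→b→c→d→e→a) is asymmetric. Mapping every world to a single reflexive point • is a surjective bounded morphism, and the reflexive point is not asymmetric (R•• but asymmetry requires ¬R••).
So no modal formula (or set of formulas) defines exactly the asymmetric frames.

No — not modally definable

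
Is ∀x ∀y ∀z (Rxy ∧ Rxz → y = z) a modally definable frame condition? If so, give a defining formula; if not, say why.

The condition is partial functionality. A defining modal formula is ◇p → □p.
Suppose ◇p→□p is valid. Take Rxy, Rxz and set V(p)={y}. Then ◇p at x, so □p at x, so p at z, i.e. z=y.

Definable; ◇p → □p defines it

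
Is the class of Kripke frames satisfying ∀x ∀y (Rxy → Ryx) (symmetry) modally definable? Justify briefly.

This is a Sahlqvist condition; the B axiom q → □◇q defines it.
Suppose q→□◇q is valid. Take Rxy and set V(q)={x}. Then q at x, so □◇q at x, so ◇q at y, so some z with Ryz has q; z=x, i.e. Ryx.

Definable; q → □◇q defines it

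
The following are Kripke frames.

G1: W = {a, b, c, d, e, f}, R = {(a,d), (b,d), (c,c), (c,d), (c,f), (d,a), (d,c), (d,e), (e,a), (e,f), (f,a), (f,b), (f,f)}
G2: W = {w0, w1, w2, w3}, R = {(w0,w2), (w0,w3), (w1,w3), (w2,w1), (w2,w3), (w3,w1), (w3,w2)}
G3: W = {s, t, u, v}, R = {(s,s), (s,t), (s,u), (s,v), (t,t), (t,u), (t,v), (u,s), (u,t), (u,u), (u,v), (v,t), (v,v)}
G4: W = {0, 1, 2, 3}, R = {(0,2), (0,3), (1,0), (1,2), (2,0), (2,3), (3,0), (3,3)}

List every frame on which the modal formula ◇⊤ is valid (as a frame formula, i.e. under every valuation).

The schema corresponds to seriality: ∀x ∃y Rxy.
G1: ✓.
G2: ✓.
G3: ✓.
G4: ✓.

G1, G2, G3, G4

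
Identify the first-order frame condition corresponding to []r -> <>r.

seriality: forall x exists y Rxy

Suppose □r→◇r is valid. At any x set V(r)=W. Then □r at x, so ◇r at x, so x has a successor.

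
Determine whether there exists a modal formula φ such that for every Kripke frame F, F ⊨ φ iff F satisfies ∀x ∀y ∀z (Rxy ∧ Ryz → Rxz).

The condition is transitivity. A defining modal formula is □r → □□r.

Yes, by □r → □□r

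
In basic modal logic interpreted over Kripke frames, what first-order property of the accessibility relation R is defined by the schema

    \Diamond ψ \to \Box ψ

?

partial functionality

Suppose ◇ψ→□ψ is valid. Take Rxy, Rxz and set V(ψ)={y}. Then ◇ψ at x, so □ψ at x, so ψ at z, i.e. z=y.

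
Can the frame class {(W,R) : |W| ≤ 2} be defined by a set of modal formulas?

No

Any modally definable frame class is closed under disjoint unions.
Any modal formula valid on each of 3 disjoint one-world frames is valid on their disjoint union (validity is preserved under disjoint unions). Each one-world frame has |W|=1≤2, but the union has |W|=3.
So no modal formula (or set of formulas) defines exactly the |W|≤2 frames.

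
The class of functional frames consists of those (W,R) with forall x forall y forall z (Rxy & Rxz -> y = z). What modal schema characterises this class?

The condition is partial functionality. The CD schema ◇ψ → □ψ defines it.
Suppose ◇ψ→□ψ is valid. Take Rxy, Rxz and set V(ψ)={y}. Then ◇ψ at x, so □ψ at x, so ψ at z, i.e. z=y.

◇ψ → □ψ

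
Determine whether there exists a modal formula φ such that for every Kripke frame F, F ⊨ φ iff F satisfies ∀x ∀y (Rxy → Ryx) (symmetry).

The condition is symmetry. A defining modal formula is q → □◇q.
Suppose q→□◇q is valid. Take Rxy and set V(q)={x}. Then q at x, so □◇q at x, so ◇q at y, so some z with Ryz has q; z=x, i.e. Ryx.

Yes — defined by q → □◇q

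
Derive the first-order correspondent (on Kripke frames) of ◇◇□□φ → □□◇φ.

This is a Sahlqvist (Geach-type) schema ◇^2□^2φ → □^2◇^1φ.
Minimal-valuation argument: fix x; take any y with xR^2y and any z with xR^2z. Set V(φ) to the set of worlds R-reachable from y in exactly 2 steps. Then □^2φ holds at y, so the antecedent holds at x; validity forces ◇^1φ at z, giving a w with zR^1w and yR^2w.
First-order correspondent: ∀x ∀y ∀z ((xR²y ∧ xR²z) → ∃w (yR²w ∧ zRw)).

∀x ∀y ∀z ((xR²y ∧ xR²z) → ∃w (yR²w ∧ zRw))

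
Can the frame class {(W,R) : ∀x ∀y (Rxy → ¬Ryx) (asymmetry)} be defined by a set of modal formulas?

Not definable by any modal formula

Any modally definable frame class is closed under surjective bounded morphisms.
The 5-cycle (worlds w0,w1,w2,w3,w4 with w0→w1→w2→w3→w4→w0) is asymmetric. Mapping every world to a single reflexive point • is a surjective bounded morphism, and the reflexive point is not asymmetric (R•• but asymmetry requires ¬R••).
So no modal formula (or set of formulas) defines exactly the asymmetric frames.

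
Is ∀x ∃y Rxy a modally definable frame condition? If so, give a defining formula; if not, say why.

This is a Sahlqvist condition; the D axiom □r → ◇r defines it.

Definable; □r → ◇r defines it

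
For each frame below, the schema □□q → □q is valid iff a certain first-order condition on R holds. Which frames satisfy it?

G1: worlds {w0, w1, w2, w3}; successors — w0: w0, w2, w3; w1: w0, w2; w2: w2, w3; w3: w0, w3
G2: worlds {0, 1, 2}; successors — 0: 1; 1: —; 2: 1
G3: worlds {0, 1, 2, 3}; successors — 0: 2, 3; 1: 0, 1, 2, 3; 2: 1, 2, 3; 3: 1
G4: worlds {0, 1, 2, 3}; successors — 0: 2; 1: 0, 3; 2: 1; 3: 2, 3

Frame correspondent (Sahlqvist): ∀x ∀y (Rxy → ∃z (Rxz ∧ Rzy)) — i.e. density.
G1: ✓.
G2: fails — R01 but no z with R0z and Rz1.
G3: ✓.
G4: fails — R10 but no z with R1z and Rz0.
Valid on: G1, G3.

G1, G3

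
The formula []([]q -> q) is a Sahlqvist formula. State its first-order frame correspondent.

Shift-reflexivity

Suppose □(□q→q) is valid. Take Rxy and set V(q)={w : Ryw}. Then at y, □q holds; since □(□q→q) at x, □q→q at y, so q at y, i.e. Ryy.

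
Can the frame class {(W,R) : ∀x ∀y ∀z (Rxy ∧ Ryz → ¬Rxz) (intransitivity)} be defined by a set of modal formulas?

No

If a class were modally definable it would be closed under surjective bounded morphisms (Goldblatt–Thomason).
The 3-cycle (worlds a,b,c with a→b→c→a) is intransitive. Mapping every world to a single reflexive point • is a surjective bounded morphism; the reflexive point is not intransitive (R••∧R•• but R••).
Hence intransitivity is not modally definable.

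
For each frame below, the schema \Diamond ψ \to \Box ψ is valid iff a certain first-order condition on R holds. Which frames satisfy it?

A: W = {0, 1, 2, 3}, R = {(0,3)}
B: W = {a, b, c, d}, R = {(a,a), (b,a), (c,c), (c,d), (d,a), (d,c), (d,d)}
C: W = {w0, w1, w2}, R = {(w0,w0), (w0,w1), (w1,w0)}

A

This is the axiom for partial functionality; its first-order frame correspondent is \forall x \forall y \forall z (Rxy \wedge Rxz \to y = z).
A: holds.
B: fails — c sees both c and d.
C: fails — w0 sees both w0 and w1.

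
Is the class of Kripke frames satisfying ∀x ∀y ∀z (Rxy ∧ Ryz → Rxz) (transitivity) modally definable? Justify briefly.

The condition is transitivity. A defining modal formula is □r → □□r.
Suppose □r→□□r is valid. Take Rxy, Ryz and set V(r)={w : Rxw}. Then □r at x, so □□r at x, so □r at y, so r at z, i.e. Rxz.

Yes — defined by □r → □□r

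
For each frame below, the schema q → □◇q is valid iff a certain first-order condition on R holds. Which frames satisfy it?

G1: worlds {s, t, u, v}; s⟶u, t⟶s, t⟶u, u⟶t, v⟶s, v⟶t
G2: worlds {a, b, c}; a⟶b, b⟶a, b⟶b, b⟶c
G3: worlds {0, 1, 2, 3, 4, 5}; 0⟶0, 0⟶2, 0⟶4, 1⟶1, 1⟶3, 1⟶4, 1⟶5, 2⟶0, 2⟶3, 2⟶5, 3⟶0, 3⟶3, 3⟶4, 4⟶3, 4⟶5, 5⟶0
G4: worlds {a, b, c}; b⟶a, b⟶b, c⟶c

none

Frame correspondent (Sahlqvist): ∀x ∀y (Rxy → Ryx) — i.e. symmetry.
G1: fails — Rvt but not Rtv.
G2: fails — Rbc but not Rcb.
G3: fails — R25 but not R52.
G4: fails — Rba but not Rab.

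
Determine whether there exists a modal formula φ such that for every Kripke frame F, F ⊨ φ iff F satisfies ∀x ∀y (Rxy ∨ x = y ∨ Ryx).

No — not modally definable

Modal frame validity is preserved under disjoint unions.
Take 2 disjoint single-world reflexive frames: each is trivially connected, but their disjoint union has 2 worlds with no edge between distinct components, so it is not connected.
Hence connectedness of R is not modally definable.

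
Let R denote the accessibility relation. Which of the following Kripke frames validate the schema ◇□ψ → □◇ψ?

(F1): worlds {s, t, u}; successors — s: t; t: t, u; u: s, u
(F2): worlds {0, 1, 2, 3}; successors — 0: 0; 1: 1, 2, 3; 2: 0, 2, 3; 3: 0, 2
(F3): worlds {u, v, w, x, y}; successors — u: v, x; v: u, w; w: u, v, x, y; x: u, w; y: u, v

This is the axiom for convergence; its first-order frame correspondent is ∀x ∀y ∀z (Rxy ∧ Rxz → ∃w (Ryw ∧ Rzw)).
(F1): fails — Ruu and Rus but u and s have no common successor.
(F2): satisfies the condition.
(F3): fails — Rwu and Rwx but u and x have no common successor.
Valid on: (F2).

(F2)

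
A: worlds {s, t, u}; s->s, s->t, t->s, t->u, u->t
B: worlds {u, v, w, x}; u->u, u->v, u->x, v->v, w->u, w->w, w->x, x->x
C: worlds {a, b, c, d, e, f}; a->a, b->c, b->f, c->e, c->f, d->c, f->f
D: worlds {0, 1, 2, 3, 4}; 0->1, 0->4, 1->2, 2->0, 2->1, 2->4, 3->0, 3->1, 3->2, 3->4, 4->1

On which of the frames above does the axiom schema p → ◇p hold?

Frame correspondent (Sahlqvist): ∀x Rxx — i.e. reflexivity.
A: fails — world t does not see itself.
B: ✓.
C: fails — world b does not see itself.
D: fails — world 0 does not see itself.

B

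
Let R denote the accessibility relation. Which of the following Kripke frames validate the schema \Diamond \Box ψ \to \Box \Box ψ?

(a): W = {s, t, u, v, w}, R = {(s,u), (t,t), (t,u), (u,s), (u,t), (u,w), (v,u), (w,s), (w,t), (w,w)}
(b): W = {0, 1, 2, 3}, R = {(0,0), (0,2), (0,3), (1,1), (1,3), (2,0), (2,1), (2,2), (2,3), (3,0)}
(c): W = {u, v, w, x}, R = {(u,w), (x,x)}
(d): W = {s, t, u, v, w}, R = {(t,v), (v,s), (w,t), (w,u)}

The schema corresponds to a generalized confluence (Geach) condition: \forall x \forall y \forall z ((xRy \wedge x R^2 z) \to \exists w (yRw \wedge z = w)).
(a): fails — tRt, tR²s but no w* with tRw* and s=w*.
(b): fails — 0R0, 0R²1 but no w with 0Rw and 1=w.
(c): condition met.
(d): fails — wRu, wR²v but no w* with uRw* and v=w*.

(c)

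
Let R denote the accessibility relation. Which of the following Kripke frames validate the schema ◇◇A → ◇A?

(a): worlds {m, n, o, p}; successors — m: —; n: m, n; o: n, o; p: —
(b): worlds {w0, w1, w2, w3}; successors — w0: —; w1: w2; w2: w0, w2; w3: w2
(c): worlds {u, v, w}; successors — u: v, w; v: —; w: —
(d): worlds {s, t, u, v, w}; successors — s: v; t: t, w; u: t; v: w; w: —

(c)

This is the axiom for transitivity; its first-order frame correspondent is ∀x ∀y ∀z (Rxy ∧ Ryz → Rxz).
(a): fails — Ron and Rnm but not Rom.
(b): fails — Rw1w2 and Rw2w0 but not Rw1w0.
(c): holds.
(d): fails — Rut and Rtw but not Ruw.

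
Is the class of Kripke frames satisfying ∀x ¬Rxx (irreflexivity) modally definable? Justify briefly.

Not definable by any modal formula

If a class were modally definable it would be closed under surjective bounded morphisms (Goldblatt–Thomason).
The 2-cycle (worlds a,b with a→b→a) is irreflexive, and the map sending every world to a single reflexive point • is a surjective bounded morphism (forth: every edge maps to (•,•); back: every world has a successor). So any modal formula valid on the 2-cycle is also valid on the reflexive point, which is not irreflexive.
So the class is not modally definable.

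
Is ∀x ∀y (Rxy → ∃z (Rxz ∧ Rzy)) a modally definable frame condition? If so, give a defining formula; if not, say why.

This is a Sahlqvist condition; the C4 axiom □□r → □r defines it.
Suppose □□r→□r is valid. Take Rxy and set V(r)={w : xR²w}. Then □□r at x, so □r at x, so r at y, i.e. ∃z(Rxz∧Rzy).

Definable; □□r → □r defines it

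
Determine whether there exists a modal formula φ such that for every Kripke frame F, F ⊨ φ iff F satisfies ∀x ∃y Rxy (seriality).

Yes: it is seriality, defined by the D schema □p → ◇p.
Suppose □p→◇p is valid. At any x set V(p)=W. Then □p at x, so ◇p at x, so x has a successor.

Definable; □p → ◇p defines it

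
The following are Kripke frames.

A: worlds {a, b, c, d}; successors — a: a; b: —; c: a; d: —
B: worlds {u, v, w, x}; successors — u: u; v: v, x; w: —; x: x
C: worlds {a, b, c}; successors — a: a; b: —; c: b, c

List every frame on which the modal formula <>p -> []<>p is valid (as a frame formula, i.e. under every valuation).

A

The schema corresponds to the Euclidean property: forall x forall y forall z (Rxy & Rxz -> Ryz).
A: satisfies the condition.
B: fails — Rvx and Rvv but not Rxv.
C: fails — Rcb and Rcc but not Rbc.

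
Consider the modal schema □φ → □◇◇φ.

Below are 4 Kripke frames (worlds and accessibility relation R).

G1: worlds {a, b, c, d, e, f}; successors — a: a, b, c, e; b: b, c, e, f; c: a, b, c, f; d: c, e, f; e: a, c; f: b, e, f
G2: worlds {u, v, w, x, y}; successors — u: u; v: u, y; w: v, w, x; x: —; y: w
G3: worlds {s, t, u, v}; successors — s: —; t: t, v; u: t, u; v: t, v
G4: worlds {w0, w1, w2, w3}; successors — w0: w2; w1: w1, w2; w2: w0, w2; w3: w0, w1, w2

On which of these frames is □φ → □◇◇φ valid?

Frame correspondent (Sahlqvist): ∀x ∀z (xRz → ∃w (xRw ∧ zR²w)) — i.e. a generalized confluence (Geach) condition.
G1: ✓.
G2: fails — vRy but no t with vRt and yR²t.
G3: ✓.
G4: ✓.

G1, G3, G4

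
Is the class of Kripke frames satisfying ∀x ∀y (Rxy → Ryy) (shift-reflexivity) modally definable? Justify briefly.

The condition is shift-reflexivity. A defining modal formula is □(□p → p).
Suppose □(□p→p) is valid. Take Rxy and set V(p)={w : Ryw}. Then at y, □p holds; since □(□p→p) at x, □p→p at y, so p at y, i.e. Ryy.

Yes, by □(□p → p)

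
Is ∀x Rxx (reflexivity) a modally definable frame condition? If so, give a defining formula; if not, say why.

Yes, by □q → q

This is a Sahlqvist condition; the T axiom □q → q defines it.
Suppose □q→q is valid. At any x set V(q)={w : Rxw}. Then □q holds at x, so q holds at x, i.e. Rxx.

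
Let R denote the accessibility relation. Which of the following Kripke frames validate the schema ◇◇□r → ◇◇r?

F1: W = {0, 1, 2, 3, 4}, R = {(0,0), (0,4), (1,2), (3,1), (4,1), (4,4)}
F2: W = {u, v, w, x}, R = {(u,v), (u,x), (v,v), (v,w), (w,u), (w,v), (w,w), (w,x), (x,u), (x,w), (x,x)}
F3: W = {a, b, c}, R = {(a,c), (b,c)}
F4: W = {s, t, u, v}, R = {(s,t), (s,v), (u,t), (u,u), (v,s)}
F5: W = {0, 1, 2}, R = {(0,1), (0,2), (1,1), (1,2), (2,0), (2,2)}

Frame correspondent (Sahlqvist): ∀x ∀y (xR²y → ∃w (yRw ∧ xR²w)) — i.e. a generalized confluence (Geach) condition.
F1: fails — 0R²1 but no w with 1Rw and 0R²w.
F2: condition met.
F3: condition met.
F4: fails — sR²s but no w with sRw and sR²w.
F5: condition met.

F2, F3, F5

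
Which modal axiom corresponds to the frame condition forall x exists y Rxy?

The condition is seriality. The D schema □q → ◇q defines it.
Suppose □q→◇q is valid. At any x set V(q)=W. Then □q at x, so ◇q at x, so x has a successor.

□q → ◇q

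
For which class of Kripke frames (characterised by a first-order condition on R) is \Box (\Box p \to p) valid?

Shift-reflexivity

This schema is the T□ axiom.
Its frame correspondent is shift-reflexivity — \forall x \forall y (Rxy \to Ryy).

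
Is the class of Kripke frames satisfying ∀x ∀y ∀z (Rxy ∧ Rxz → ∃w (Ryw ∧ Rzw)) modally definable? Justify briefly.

Yes, by ◇□r → □◇r

This is a Sahlqvist condition; the .2 axiom ◇□r → □◇r defines it.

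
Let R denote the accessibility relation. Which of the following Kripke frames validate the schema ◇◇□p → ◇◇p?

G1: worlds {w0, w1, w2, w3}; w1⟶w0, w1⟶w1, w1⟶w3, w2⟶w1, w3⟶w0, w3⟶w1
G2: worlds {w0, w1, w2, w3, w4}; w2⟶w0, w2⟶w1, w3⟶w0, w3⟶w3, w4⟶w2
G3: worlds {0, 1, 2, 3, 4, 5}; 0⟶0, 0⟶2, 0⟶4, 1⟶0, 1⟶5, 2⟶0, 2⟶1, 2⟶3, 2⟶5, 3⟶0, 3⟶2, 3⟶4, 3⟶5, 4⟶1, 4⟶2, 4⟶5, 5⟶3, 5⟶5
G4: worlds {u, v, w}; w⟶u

The schema corresponds to a generalized confluence (Geach) condition: ∀x ∀y (xR²y → ∃w (yRw ∧ xR²w)).
G1: fails — w1R²w0 but no w with w0Rw and w1R²w.
G2: fails — w3R²w0 but no w with w0Rw and w3R²w.
G3: condition met.
G4: condition met.

G3, G4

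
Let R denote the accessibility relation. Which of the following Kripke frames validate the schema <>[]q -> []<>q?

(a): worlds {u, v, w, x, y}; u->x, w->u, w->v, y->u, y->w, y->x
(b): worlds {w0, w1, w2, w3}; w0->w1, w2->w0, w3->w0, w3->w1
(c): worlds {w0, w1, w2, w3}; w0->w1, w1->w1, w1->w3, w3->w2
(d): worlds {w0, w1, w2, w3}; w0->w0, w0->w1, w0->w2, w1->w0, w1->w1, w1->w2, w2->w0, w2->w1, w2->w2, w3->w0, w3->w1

(d)

Frame correspondent (Sahlqvist): forall x forall y forall z (Rxy & Rxz -> exists w (Ryw & Rzw)) — i.e. convergence.
(a): fails — Rux and Rux but x and x have no common successor.
(b): fails — Rw0w1 and Rw0w1 but w1 and w1 have no common successor.
(c): fails — Rw1w3 and Rw1w1 but w3 and w1 have no common successor.
(d): condition met.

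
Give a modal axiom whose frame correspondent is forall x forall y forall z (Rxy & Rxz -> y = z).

◇q → □q

A defining formula is ◇q → □q (the CD axiom).
Suppose ◇q→□q is valid. Take Rxy, Rxz and set V(q)={y}. Then ◇q at x, so □q at x, so q at z, i.e. z=y.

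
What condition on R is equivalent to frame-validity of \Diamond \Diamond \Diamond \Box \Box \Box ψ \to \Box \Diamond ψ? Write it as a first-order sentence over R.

This is a Sahlqvist (Geach-type) schema ◇^3□^3ψ → □^1◇^1ψ.
First-order correspondent: \forall x \forall y \forall z ((x R^3 y \wedge xRz) \to \exists w (y R^3 w \wedge zRw)).

\forall x \forall y \forall z ((x R^3 y \wedge xRz) \to \exists w (y R^3 w \wedge zRw))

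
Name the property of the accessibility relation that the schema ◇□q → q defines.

symmetry: ∀x ∀y (Rxy → Ryx)

This is frame-equivalent to q → □◇q (substitute ¬q for q and contrapose).
Suppose q→□◇q is valid. Take Rxy and set V(q)={x}. Then q at x, so □◇q at x, so ◇q at y, so some z with Ryz has q; z=x, i.e. Ryx.
The converse is a direct semantic check.
So the correspondent is symmetry.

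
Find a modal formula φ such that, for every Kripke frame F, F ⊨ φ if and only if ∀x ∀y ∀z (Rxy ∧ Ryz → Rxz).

This is transitivity; the standard corresponding axiom is 4: □q → □□q.
Suppose □q→□□q is valid. Take Rxy, Ryz and set V(q)={w : Rxw}. Then □q at x, so □□q at x, so □q at y, so q at z, i.e. Rxz.

□q → □□q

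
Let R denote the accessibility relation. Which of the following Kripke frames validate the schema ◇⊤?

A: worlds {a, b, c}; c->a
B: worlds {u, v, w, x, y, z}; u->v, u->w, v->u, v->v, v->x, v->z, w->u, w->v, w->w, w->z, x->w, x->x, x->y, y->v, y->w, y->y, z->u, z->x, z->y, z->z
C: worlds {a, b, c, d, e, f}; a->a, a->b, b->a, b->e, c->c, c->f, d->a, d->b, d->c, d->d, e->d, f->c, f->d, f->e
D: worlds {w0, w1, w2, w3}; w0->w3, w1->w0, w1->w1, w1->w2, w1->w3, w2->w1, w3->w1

This is the axiom for seriality; its first-order frame correspondent is ∀x ∃y Rxy.
A: fails — world a has no successor.
B: satisfies the condition.
C: satisfies the condition.
D: satisfies the condition.
Valid on: B, C, D.

B, C, D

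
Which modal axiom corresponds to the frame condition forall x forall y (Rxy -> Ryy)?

This is shift-reflexivity; the standard corresponding axiom is T□: □(□ψ → ψ).
Suppose □(□ψ→ψ) is valid. Take Rxy and set V(ψ)={w : Ryw}. Then at y, □ψ holds; since □(□ψ→ψ) at x, □ψ→ψ at y, so ψ at y, i.e. Ryy.

□(□ψ → ψ)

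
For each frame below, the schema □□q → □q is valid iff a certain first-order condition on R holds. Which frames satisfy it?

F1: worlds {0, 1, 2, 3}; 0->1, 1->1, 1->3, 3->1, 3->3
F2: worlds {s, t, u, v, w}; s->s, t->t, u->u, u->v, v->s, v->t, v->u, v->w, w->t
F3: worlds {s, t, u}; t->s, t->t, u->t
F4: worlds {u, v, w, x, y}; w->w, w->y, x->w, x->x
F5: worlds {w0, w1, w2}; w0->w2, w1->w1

This is the axiom for density; its first-order frame correspondent is ∀x ∀y (Rxy → ∃z (Rxz ∧ Rzy)).
F1: holds.
F2: fails — Rvw but no z with Rvz and Rzw.
F3: holds.
F4: holds.
F5: fails — Rw0w2 but no z with Rw0z and Rzw2.

F1, F3, F4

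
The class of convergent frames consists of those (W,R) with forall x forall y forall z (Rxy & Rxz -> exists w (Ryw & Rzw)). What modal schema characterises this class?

◇□ψ → □◇ψ

This is convergence; the standard corresponding axiom is .2: ◇□ψ → □◇ψ.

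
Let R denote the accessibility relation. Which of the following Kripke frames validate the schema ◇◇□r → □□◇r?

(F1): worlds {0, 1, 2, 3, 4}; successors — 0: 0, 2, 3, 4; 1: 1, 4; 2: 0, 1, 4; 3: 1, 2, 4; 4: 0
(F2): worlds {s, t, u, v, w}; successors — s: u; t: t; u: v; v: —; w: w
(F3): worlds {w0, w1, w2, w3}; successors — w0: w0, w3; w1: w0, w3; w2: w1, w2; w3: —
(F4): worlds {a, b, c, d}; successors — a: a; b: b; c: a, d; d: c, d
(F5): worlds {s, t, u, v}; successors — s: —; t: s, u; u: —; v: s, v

The schema corresponds to a generalized confluence (Geach) condition: ∀x ∀y ∀z ((xR²y ∧ xR²z) → ∃w (yRw ∧ zRw)).
(F1): fails — 0R²1, 0R²4 but no w with 1Rw and 4Rw.
(F2): fails — sR²v, sR²v but no w* with vRw* and vRw*.
(F3): fails — w0R²w0, w0R²w3 but no w with w0Rw and w3Rw.
(F4): fails — cR²a, cR²d but no w with aRw and dRw.
(F5): fails — vR²s, vR²s but no w with sRw and sRw.

none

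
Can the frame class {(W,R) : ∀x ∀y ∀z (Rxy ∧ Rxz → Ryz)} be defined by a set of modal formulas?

This is a Sahlqvist condition; the 5 axiom ◇r → □◇r defines it.
Suppose ◇r→□◇r is valid. Take Rxy, Rxz and set V(r)={y}. Then ◇r at x, so □◇r at x, so ◇r at z, so some w with Rzw has r; w=y, i.e. Rzy. By symmetry of the argument, Ryz.

Yes — defined by ◇r → □◇r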